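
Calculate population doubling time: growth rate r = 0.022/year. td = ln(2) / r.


td = ln(2) / 0.022 = 0.693147 / 0.022 = 31.5067 ≈ 31.5 years

31.5 years


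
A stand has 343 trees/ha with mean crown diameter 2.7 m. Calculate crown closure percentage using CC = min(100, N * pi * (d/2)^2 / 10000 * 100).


(d/2)^2 = (2.7/2)^2 = 1.35^2 = 1.8225
Crown area = 3.141593 * 1.8225 = 5.72555 m^2
N * area / 10000 * 100 = 343 * 5.72555 / 10000 * 100 = 19.6386
CC = min(100, 19.6386) = 19.6386 ≈ 19.6%

19.6%


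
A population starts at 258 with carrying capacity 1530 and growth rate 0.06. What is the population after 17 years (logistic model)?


(K - N0)/N0 = (1530 - 258)/258 = 1272/258 = 4.93023
r*t = 0.06 * 17 = 1.02; exp(-1.02) = 0.360595
4.93023 * 0.360595 = 1.77782
1 + 1.77782 = 2.77782
N = 1530 / 2.77782 = 550.792 ≈ 551

551


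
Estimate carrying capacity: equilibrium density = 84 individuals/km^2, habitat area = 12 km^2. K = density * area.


K = 84 * 12 = 1008 individuals

1008 individuals


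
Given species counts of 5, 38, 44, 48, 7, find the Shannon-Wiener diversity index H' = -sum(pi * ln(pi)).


Total N = 5 + 38 + 44 + 48 + 7 = 142
Per-species terms:
  p = 5/142 = 0.035211; ln(p) = -3.346397; p*ln(p) = 0.035211 * (-3.346397) = -0.117830
  p = 38/142 = 0.267606; ln(p) = -1.318240; p*ln(p) = 0.267606 * (-1.318240) = -0.352769
  p = 44/142 = 0.309859; ln(p) = -1.171638; p*ln(p) = 0.309859 * (-1.171638) = -0.363043
  p = 48/142 = 0.338028; ln(p) = -1.084627; p*ln(p) = 0.338028 * (-1.084627) = -0.366634
  p = 7/142 = 0.049296; ln(p) = -3.009912; p*ln(p) = 0.049296 * (-3.009912) = -0.148377
sum(p*ln(p)) = (-0.117830) + (-0.352769) + (-0.363043) + (-0.366634) + (-0.148377) = -1.348653
H' = -(-1.348653) = 1.348653 ≈ 1.3487

1.3487


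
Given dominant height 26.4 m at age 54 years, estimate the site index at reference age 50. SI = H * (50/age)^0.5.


50/54 = 0.925926
(0.925926)^0.5 = 0.962250
SI = 26.4 * 0.962250 = 25.4034 ≈ 25.4 m

25.4 m


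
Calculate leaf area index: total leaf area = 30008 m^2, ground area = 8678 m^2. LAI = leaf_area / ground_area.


LAI = 30008 / 8678 = 3.4579 ≈ 3.46

3.46


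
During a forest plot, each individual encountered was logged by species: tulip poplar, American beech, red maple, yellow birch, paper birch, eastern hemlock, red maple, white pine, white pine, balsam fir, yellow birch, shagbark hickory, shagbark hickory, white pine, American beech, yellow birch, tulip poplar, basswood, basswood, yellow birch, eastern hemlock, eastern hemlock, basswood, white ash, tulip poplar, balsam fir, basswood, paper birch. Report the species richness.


Total individuals logged = 28
Distinct species (count of individuals): tulip poplar (3), American beech (2), red maple (2), yellow birch (4), paper birch (2), eastern hemlock (3), white pine (3), balsam fir (2), shagbark hickory (2), basswood (4), white ash (1)
Species richness = number of distinct species = 11

11


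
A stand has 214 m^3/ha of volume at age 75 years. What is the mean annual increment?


MAI = 214 / 75 = 2.8533 ≈ 2.85 m^3/ha/yr

2.85 m^3/ha/yr


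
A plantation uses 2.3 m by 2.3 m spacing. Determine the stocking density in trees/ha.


N = 10000 / 2.3^2 = 10000 / 5.29 = 1890.36 ≈ 1890 trees/ha

1890 trees/ha


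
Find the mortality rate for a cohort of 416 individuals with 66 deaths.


Mortality rate = 66 / 416 = 0.158654 ≈ 0.1587

0.1587


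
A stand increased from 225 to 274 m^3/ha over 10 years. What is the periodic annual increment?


PAI = (V2 - V1) / period = (274 - 225) / 10 = 49 / 10 = 4.90 m^3/ha/yr

4.90 m^3/ha/yr


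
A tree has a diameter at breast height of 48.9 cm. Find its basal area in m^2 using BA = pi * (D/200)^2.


D/200 = 48.9/200 = 0.2445 m
(D/200)^2 = 0.2445^2 = 0.05978025
BA = 3.141593 * 0.05978025 = 0.187805 ≈ 0.1878 m^2

0.1878 m^2


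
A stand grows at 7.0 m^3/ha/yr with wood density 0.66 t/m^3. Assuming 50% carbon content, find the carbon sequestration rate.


C = 7.0 * 0.66 * 0.5 = 2.31 t C/ha/yr

2.31 t C/ha/yr


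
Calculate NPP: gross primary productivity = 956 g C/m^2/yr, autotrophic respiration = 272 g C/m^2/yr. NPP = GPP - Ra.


NPP = GPP - Ra = 956 - 272 = 684 g C/m^2/yr

684 g C/m^2/yr


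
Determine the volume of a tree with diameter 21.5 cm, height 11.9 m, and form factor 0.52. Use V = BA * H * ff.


(D/200)^2 = (21.5/200)^2 = 0.1075^2 = 0.01155625
BA = 3.141593 * 0.01155625 = 0.0363050 m^2
V = 0.0363050 * 11.9 * 0.52 = 0.224655 ≈ 0.225 m^3

0.225 m^3


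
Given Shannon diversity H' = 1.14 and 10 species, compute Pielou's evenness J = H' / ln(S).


ln(10) = 2.30259
J = H' / ln(S) = 1.14 / 2.30259 = 0.495095 ≈ 0.4951

0.4951


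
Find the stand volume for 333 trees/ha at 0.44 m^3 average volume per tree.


V_stand = 333 * 0.44 = 146.52 ≈ 146.5 m^3/ha

146.5 m^3/ha


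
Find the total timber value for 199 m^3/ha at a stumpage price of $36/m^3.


Value = 199 * 36 = $7164/ha

$7164/ha


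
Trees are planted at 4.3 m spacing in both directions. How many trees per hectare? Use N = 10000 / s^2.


N = 10000 / 4.3^2 = 10000 / 18.49 = 540.833 ≈ 541 trees/ha

541 trees/ha


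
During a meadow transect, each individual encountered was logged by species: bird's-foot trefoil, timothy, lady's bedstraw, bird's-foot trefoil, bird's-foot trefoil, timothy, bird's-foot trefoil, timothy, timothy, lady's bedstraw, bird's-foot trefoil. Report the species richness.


Total individuals logged = 11
Distinct species (count of individuals): bird's-foot trefoil (5), timothy (4), lady's bedstraw (2)
Species richness = number of distinct species = 3

3


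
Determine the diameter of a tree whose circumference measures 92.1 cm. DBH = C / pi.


DBH = C / pi = 92.1 / 3.141593 = 29.3163 ≈ 29.32 cm

29.32 cm


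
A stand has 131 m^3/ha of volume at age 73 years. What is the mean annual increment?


MAI = 131 / 73 = 1.7945 ≈ 1.79 m^3/ha/yr

1.79 m^3/ha/yr


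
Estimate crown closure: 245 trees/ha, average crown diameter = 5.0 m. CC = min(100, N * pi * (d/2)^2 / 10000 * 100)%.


(d/2)^2 = (5.0/2)^2 = 2.5^2 = 6.25
Crown area = 3.141593 * 6.25 = 19.6350 m^2
N * area / 10000 * 100 = 245 * 19.6350 / 10000 * 100 = 48.1058
CC = min(100, 48.1058) = 48.1058 ≈ 48.1%

48.1%


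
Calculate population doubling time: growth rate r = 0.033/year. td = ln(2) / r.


td = ln(2) / 0.033 = 0.693147 / 0.033 = 21.0045 ≈ 21.0 years

21.0 years


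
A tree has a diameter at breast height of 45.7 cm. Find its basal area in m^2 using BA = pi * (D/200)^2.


D/200 = 45.7/200 = 0.2285 m
(D/200)^2 = 0.2285^2 = 0.05221225
BA = 3.141593 * 0.05221225 = 0.164030 ≈ 0.1640 m^2

0.1640 m^2


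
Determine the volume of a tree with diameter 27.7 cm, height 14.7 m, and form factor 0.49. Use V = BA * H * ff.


(D/200)^2 = (27.7/200)^2 = 0.1385^2 = 0.01918225
BA = 3.141593 * 0.01918225 = 0.0602628 m^2
V = 0.0602628 * 14.7 * 0.49 = 0.434073 ≈ 0.434 m^3

0.434 m^3


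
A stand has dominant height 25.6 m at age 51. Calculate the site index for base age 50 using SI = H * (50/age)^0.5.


50/51 = 0.980392
(0.980392)^0.5 = 0.990147
SI = 25.6 * 0.990147 = 25.3478 ≈ 25.3 m

25.3 m


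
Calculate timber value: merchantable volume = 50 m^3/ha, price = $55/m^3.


Value = 50 * 55 = $2750/ha

$2750/ha


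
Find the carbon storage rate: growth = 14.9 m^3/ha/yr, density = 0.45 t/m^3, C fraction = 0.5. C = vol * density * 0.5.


C = 14.9 * 0.45 * 0.5 = 3.3525 ≈ 3.35 t C/ha/yr

3.35 t C/ha/yr


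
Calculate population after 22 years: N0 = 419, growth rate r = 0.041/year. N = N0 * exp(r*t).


r*t = 0.041 * 22 = 0.902
exp(0.902) = 2.46453
N = 419 * 2.46453 = 1032.64 ≈ 1033

1033


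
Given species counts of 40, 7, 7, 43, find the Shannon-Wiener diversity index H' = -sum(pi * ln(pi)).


Total N = 40 + 7 + 7 + 43 = 97
Per-species terms:
  p = 40/97 = 0.412371; ln(p) = -0.885832; p*ln(p) = 0.412371 * (-0.885832) = -0.365291
  p = 7/97 = 0.072165; ln(p) = -2.628800; p*ln(p) = 0.072165 * (-2.628800) = -0.189707
  p = 7/97 = 0.072165; ln(p) = -2.628800; p*ln(p) = 0.072165 * (-2.628800) = -0.189707
  p = 43/97 = 0.443299; ln(p) = -0.813511; p*ln(p) = 0.443299 * (-0.813511) = -0.360629
sum(p*ln(p)) = (-0.365291) + (-0.189707) + (-0.189707) + (-0.360629) = -1.105334
H' = -(-1.105334) = 1.105334 ≈ 1.1053

1.1053


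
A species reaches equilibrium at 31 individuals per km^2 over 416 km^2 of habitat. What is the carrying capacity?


K = 31 * 416 = 12896 individuals

12896 individuals


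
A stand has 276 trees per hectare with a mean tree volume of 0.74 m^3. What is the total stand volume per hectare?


V_stand = 276 * 0.74 = 204.24 ≈ 204.2 m^3/ha

204.2 m^3/ha


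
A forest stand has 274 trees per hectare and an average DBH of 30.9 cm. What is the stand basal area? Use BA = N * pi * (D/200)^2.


(D/200)^2 = (30.9/200)^2 = 0.1545^2 = 0.02387025
Individual BA = 3.141593 * 0.02387025 = 0.0749906 m^2
Stand BA = 274 * 0.0749906 = 20.5474 ≈ 20.55 m^2/ha

20.55 m^2/ha


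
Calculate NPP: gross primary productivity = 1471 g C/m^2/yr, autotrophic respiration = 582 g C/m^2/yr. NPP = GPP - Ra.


NPP = GPP - Ra = 1471 - 582 = 889 g C/m^2/yr

889 g C/m^2/yr


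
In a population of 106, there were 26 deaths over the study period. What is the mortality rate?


Mortality rate = 26 / 106 = 0.245283 ≈ 0.2453

0.2453


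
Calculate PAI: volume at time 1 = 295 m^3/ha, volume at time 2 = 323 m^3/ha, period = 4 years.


PAI = (V2 - V1) / period = (323 - 295) / 4 = 28 / 4 = 7.00 m^3/ha/yr

7.00 m^3/ha/yr


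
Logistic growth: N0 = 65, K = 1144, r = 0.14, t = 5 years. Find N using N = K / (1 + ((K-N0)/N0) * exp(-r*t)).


(K - N0)/N0 = (1144 - 65)/65 = 1079/65 = 16.6000
r*t = 0.14 * 5 = 0.7; exp(-0.7) = 0.496585
16.6000 * 0.496585 = 8.24331
1 + 8.24331 = 9.24331
N = 1144 / 9.24331 = 123.765 ≈ 124

124


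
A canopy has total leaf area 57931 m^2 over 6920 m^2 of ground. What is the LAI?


LAI = 57931 / 6920 = 8.3715 ≈ 8.37

8.37


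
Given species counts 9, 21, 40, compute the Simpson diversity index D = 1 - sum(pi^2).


Total N = 9 + 21 + 40 = 70
Per-species terms:
  p = 9/70 = 0.128571; p^2 = 0.128571^2 = 0.016531
  p = 21/70 = 0.300000; p^2 = 0.300000^2 = 0.090000
  p = 40/70 = 0.571429; p^2 = 0.571429^2 = 0.326531
sum(p^2) = 0.016531 + 0.090000 + 0.326531 = 0.433062
D = 1 - 0.433062 = 0.566938 ≈ 0.5669

0.5669


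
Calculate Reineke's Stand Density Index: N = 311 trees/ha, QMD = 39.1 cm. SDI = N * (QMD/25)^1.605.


QMD/25 = 39.1/25 = 1.564
(1.564)^1.605 = exp(1.605 * ln(1.564)) = exp(1.605 * 0.447247) = exp(0.717831) = 2.04998
SDI = 311 * 2.04998 = 637.544 ≈ 638

638


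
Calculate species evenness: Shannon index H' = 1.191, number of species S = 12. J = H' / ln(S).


ln(12) = 2.48491
J = H' / ln(S) = 1.191 / 2.48491 = 0.479293 ≈ 0.4793

0.4793


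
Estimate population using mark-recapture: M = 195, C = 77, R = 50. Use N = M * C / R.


N = M * C / R = 195 * 77 / 50 = 15015 / 50 = 300.30 ≈ 300

300 individuals


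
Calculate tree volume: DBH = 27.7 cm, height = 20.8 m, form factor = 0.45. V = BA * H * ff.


(D/200)^2 = (27.7/200)^2 = 0.1385^2 = 0.01918225
BA = 3.141593 * 0.01918225 = 0.0602628 m^2
V = 0.0602628 * 20.8 * 0.45 = 0.564060 ≈ 0.564 m^3

0.564 m^3


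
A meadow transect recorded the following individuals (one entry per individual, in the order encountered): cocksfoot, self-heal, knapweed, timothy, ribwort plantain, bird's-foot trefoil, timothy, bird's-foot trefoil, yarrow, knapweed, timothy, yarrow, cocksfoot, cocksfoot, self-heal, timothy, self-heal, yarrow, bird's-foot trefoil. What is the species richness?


Total individuals logged = 19
Distinct species (count of individuals): cocksfoot (3), self-heal (3), knapweed (2), timothy (4), ribwort plantain (1), bird's-foot trefoil (3), yarrow (3)
Species richness = number of distinct species = 7

7


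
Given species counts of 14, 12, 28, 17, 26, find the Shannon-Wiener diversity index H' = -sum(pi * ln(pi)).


Total N = 14 + 12 + 28 + 17 + 26 = 97
Per-species terms:
  p = 14/97 = 0.144330; ln(p) = -1.935653; p*ln(p) = 0.144330 * (-1.935653) = -0.279373
  p = 12/97 = 0.123711; ln(p) = -2.089807; p*ln(p) = 0.123711 * (-2.089807) = -0.258532
  p = 28/97 = 0.288660; ln(p) = -1.242506; p*ln(p) = 0.288660 * (-1.242506) = -0.358662
  p = 17/97 = 0.175258; ln(p) = -1.741496; p*ln(p) = 0.175258 * (-1.741496) = -0.305211
  p = 26/97 = 0.268041; ln(p) = -1.316615; p*ln(p) = 0.268041 * (-1.316615) = -0.352907
sum(p*ln(p)) = (-0.279373) + (-0.258532) + (-0.358662) + (-0.305211) + (-0.352907) = -1.554685
H' = -(-1.554685) = 1.554685 ≈ 1.5547

1.5547


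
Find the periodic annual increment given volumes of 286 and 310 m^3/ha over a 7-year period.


PAI = (V2 - V1) / period = (310 - 286) / 7 = 24 / 7 = 3.4286 ≈ 3.43 m^3/ha/yr

3.43 m^3/ha/yr


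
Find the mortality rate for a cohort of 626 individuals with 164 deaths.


Mortality rate = 164 / 626 = 0.261981 ≈ 0.2620

0.2620


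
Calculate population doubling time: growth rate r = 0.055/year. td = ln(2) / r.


td = ln(2) / 0.055 = 0.693147 / 0.055 = 12.6027 ≈ 12.6 years

12.6 years


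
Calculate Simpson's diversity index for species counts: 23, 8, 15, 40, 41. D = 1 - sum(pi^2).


Total N = 23 + 8 + 15 + 40 + 41 = 127
Per-species terms:
  p = 23/127 = 0.181102; p^2 = 0.181102^2 = 0.032798
  p = 8/127 = 0.062992; p^2 = 0.062992^2 = 0.003968
  p = 15/127 = 0.118110; p^2 = 0.118110^2 = 0.013950
  p = 40/127 = 0.314961; p^2 = 0.314961^2 = 0.099200
  p = 41/127 = 0.322835; p^2 = 0.322835^2 = 0.104222
sum(p^2) = 0.032798 + 0.003968 + 0.013950 + 0.099200 + 0.104222 = 0.254138
D = 1 - 0.254138 = 0.745862 ≈ 0.7459

0.7459


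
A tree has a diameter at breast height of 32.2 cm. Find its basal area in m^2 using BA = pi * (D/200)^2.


D/200 = 32.2/200 = 0.161 m
(D/200)^2 = 0.161^2 = 0.025921
BA = 3.141593 * 0.025921 = 0.0814332 ≈ 0.0814 m^2

0.0814 m^2


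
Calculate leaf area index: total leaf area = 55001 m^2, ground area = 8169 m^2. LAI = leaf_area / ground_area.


LAI = 55001 / 8169 = 6.7329 ≈ 6.73

6.73


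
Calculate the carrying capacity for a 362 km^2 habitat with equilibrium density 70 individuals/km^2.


K = 70 * 362 = 25340 individuals

25340 individuals


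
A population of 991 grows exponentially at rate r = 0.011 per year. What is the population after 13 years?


r*t = 0.011 * 13 = 0.143
exp(0.143) = 1.15373
N = 991 * 1.15373 = 1143.35 ≈ 1143

1143


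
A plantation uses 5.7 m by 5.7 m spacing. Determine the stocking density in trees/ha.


N = 10000 / 5.7^2 = 10000 / 32.49 = 307.787 ≈ 308 trees/ha

308 trees/ha


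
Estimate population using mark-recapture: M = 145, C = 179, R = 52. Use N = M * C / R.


N = M * C / R = 145 * 179 / 52 = 25955 / 52 = 499.13 ≈ 499

499 individuals


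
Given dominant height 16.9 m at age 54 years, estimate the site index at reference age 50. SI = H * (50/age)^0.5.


50/54 = 0.925926
(0.925926)^0.5 = 0.962250
SI = 16.9 * 0.962250 = 16.2620 ≈ 16.3 m

16.3 m


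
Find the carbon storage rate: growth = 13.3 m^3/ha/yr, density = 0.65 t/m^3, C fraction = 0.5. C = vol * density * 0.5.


C = 13.3 * 0.65 * 0.5 = 4.3225 ≈ 4.32 t C/ha/yr

4.32 t C/ha/yr


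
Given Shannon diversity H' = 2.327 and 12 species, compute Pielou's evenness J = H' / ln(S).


ln(12) = 2.48491
J = H' / ln(S) = 2.327 / 2.48491 = 0.936452 ≈ 0.9365

0.9365


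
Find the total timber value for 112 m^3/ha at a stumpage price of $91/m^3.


Value = 112 * 91 = $10192/ha

$10192/ha


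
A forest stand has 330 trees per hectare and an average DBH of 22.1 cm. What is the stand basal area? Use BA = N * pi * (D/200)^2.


(D/200)^2 = (22.1/200)^2 = 0.1105^2 = 0.01221025
Individual BA = 3.141593 * 0.01221025 = 0.0383596 m^2
Stand BA = 330 * 0.0383596 = 12.6587 ≈ 12.66 m^2/ha

12.66 m^2/ha


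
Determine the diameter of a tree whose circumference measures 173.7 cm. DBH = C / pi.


DBH = C / pi = 173.7 / 3.141593 = 55.2904 ≈ 55.29 cm

55.29 cm


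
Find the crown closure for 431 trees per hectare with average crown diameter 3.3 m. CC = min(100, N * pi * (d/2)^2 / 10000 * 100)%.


(d/2)^2 = (3.3/2)^2 = 1.65^2 = 2.7225
Crown area = 3.141593 * 2.7225 = 8.55299 m^2
N * area / 10000 * 100 = 431 * 8.55299 / 10000 * 100 = 36.8634
CC = min(100, 36.8634) = 36.8634 ≈ 36.9%

36.9%


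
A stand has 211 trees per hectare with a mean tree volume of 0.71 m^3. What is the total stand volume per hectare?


V_stand = 211 * 0.71 = 149.81 ≈ 149.8 m^3/ha

149.8 m^3/ha


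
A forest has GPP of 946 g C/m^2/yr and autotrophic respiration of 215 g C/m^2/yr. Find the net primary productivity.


NPP = GPP - Ra = 946 - 215 = 731 g C/m^2/yr

731 g C/m^2/yr


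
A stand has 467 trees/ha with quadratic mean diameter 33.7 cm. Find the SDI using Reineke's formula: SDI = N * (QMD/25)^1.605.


QMD/25 = 33.7/25 = 1.348
(1.348)^1.605 = exp(1.605 * ln(1.348)) = exp(1.605 * 0.298622) = exp(0.479288) = 1.61492
SDI = 467 * 1.61492 = 754.168 ≈ 754

754


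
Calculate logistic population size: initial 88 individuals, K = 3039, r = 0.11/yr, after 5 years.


(K - N0)/N0 = (3039 - 88)/88 = 2951/88 = 33.5341
r*t = 0.11 * 5 = 0.55; exp(-0.55) = 0.576950
33.5341 * 0.576950 = 19.3475
1 + 19.3475 = 20.3475
N = 3039 / 20.3475 = 149.355 ≈ 149

149


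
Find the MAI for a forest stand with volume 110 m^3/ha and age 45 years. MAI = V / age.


MAI = 110 / 45 = 2.4444 ≈ 2.44 m^3/ha/yr

2.44 m^3/ha/yr


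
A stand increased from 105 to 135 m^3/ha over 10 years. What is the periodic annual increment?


PAI = (V2 - V1) / period = (135 - 105) / 10 = 30 / 10 = 3.00 m^3/ha/yr

3.00 m^3/ha/yr


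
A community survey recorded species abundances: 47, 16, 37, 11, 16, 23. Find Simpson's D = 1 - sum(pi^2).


Total N = 47 + 16 + 37 + 11 + 16 + 23 = 150
Per-species terms:
  p = 47/150 = 0.313333; p^2 = 0.313333^2 = 0.098178
  p = 16/150 = 0.106667; p^2 = 0.106667^2 = 0.011378
  p = 37/150 = 0.246667; p^2 = 0.246667^2 = 0.060845
  p = 11/150 = 0.073333; p^2 = 0.073333^2 = 0.005378
  p = 16/150 = 0.106667; p^2 = 0.106667^2 = 0.011378
  p = 23/150 = 0.153333; p^2 = 0.153333^2 = 0.023511
sum(p^2) = 0.098178 + 0.011378 + 0.060845 + 0.005378 + 0.011378 + 0.023511 = 0.210668
D = 1 - 0.210668 = 0.789332 ≈ 0.7893

0.7893


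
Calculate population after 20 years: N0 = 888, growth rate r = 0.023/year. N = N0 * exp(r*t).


r*t = 0.023 * 20 = 0.46
exp(0.46) = 1.58407
N = 888 * 1.58407 = 1406.65 ≈ 1407

1407


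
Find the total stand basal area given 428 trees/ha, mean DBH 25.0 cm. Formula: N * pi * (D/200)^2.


(D/200)^2 = (25.0/200)^2 = 0.125^2 = 0.015625
Individual BA = 3.141593 * 0.015625 = 0.0490874 m^2
Stand BA = 428 * 0.0490874 = 21.0094 ≈ 21.01 m^2/ha

21.01 m^2/ha


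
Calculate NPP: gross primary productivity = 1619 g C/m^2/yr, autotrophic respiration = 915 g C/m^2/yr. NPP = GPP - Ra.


NPP = GPP - Ra = 1619 - 915 = 704 g C/m^2/yr

704 g C/m^2/yr


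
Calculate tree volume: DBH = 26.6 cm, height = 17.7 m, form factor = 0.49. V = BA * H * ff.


(D/200)^2 = (26.6/200)^2 = 0.133^2 = 0.017689
BA = 3.141593 * 0.017689 = 0.0555716 m^2
V = 0.0555716 * 17.7 * 0.49 = 0.481972 ≈ 0.482 m^3

0.482 m^3


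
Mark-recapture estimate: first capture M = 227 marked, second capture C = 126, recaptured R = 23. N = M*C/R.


N = M * C / R = 227 * 126 / 23 = 28602 / 23 = 1243.57 ≈ 1244

1244 individuals


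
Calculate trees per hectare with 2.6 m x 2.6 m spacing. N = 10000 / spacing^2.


N = 10000 / 2.6^2 = 10000 / 6.76 = 1479.29 ≈ 1479 trees/ha

1479 trees/ha


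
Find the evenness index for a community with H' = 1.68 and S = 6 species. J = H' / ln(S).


ln(6) = 1.79176
J = H' / ln(S) = 1.68 / 1.79176 = 0.937626 ≈ 0.9376

0.9376


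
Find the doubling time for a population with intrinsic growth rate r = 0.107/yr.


td = ln(2) / 0.107 = 0.693147 / 0.107 = 6.47801 ≈ 6.5 years

6.5 years


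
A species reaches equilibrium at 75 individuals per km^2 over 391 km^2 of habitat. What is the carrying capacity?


K = 75 * 391 = 29325 individuals

29325 individuals


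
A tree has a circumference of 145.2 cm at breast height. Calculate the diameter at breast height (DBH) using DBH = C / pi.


DBH = C / pi = 145.2 / 3.141593 = 46.2186 ≈ 46.22 cm

46.22 cm


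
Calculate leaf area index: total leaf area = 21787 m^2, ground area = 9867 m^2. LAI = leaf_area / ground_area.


LAI = 21787 / 9867 = 2.2081 ≈ 2.21

2.21


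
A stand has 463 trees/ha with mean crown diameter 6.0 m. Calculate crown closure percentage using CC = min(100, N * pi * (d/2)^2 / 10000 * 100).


(d/2)^2 = (6.0/2)^2 = 3^2 = 9
Crown area = 3.141593 * 9 = 28.2743 m^2
N * area / 10000 * 100 = 463 * 28.2743 / 10000 * 100 = 130.910
CC = min(100, 130.910) = 100%

100%


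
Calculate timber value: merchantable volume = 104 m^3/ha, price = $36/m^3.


Value = 104 * 36 = $3744/ha

$3744/ha


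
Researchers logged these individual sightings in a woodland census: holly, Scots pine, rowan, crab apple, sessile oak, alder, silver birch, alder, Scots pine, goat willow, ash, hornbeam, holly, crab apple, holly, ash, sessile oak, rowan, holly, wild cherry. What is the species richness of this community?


Total individuals logged = 20
Distinct species (count of individuals): holly (4), Scots pine (2), rowan (2), crab apple (2), sessile oak (2), alder (2), silver birch (1), goat willow (1), ash (2), hornbeam (1), wild cherry (1)
Species richness = number of distinct species = 11

11


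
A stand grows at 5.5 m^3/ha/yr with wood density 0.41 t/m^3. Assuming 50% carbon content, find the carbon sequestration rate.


C = 5.5 * 0.41 * 0.5 = 1.1275 ≈ 1.13 t C/ha/yr

1.13 t C/ha/yr


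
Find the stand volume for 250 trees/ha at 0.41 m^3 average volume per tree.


V_stand = 250 * 0.41 = 102.5 m^3/ha

102.5 m^3/ha


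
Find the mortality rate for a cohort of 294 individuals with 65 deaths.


Mortality rate = 65 / 294 = 0.221088 ≈ 0.2211

0.2211


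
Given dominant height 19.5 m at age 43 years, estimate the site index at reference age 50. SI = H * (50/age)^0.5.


50/43 = 1.16279
(1.16279)^0.5 = 1.07833
SI = 19.5 * 1.07833 = 21.0274 ≈ 21.0 m

21.0 m


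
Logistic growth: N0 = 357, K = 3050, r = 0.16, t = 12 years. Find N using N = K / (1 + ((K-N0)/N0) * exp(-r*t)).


(K - N0)/N0 = (3050 - 357)/357 = 2693/357 = 7.54342
r*t = 0.16 * 12 = 1.92; exp(-1.92) = 0.146607
7.54342 * 0.146607 = 1.10592
1 + 1.10592 = 2.10592
N = 3050 / 2.10592 = 1448.30 ≈ 1448

1448


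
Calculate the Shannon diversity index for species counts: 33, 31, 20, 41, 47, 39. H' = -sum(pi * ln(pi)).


Total N = 33 + 31 + 20 + 41 + 47 + 39 = 211
Per-species terms:
  p = 33/211 = 0.156398; ln(p) = -1.855351; p*ln(p) = 0.156398 * (-1.855351) = -0.290173
  p = 31/211 = 0.146919; ln(p) = -1.917874; p*ln(p) = 0.146919 * (-1.917874) = -0.281772
  p = 20/211 = 0.094787; ln(p) = -2.356123; p*ln(p) = 0.094787 * (-2.356123) = -0.223330
  p = 41/211 = 0.194313; ln(p) = -1.638285; p*ln(p) = 0.194313 * (-1.638285) = -0.318340
  p = 47/211 = 0.222749; ln(p) = -1.501710; p*ln(p) = 0.222749 * (-1.501710) = -0.334504
  p = 39/211 = 0.184834; ln(p) = -1.688297; p*ln(p) = 0.184834 * (-1.688297) = -0.312055
sum(p*ln(p)) = (-0.290173) + (-0.281772) + (-0.223330) + (-0.318340) + (-0.334504) + (-0.312055) = -1.760174
H' = -(-1.760174) = 1.760174 ≈ 1.7602

1.7602


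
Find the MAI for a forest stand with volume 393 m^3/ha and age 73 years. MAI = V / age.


MAI = 393 / 73 = 5.3836 ≈ 5.38 m^3/ha/yr

5.38 m^3/ha/yr


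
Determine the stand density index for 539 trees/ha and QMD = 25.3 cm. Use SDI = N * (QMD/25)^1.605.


QMD/25 = 25.3/25 = 1.012
(1.012)^1.605 = exp(1.605 * ln(1.012)) = exp(1.605 * 0.0119286) = exp(0.0191454) = 1.01933
SDI = 539 * 1.01933 = 549.419 ≈ 549

549


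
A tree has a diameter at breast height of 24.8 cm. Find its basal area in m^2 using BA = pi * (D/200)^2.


D/200 = 24.8/200 = 0.124 m
(D/200)^2 = 0.124^2 = 0.015376
BA = 3.141593 * 0.015376 = 0.0483051 ≈ 0.0483 m^2

0.0483 m^2


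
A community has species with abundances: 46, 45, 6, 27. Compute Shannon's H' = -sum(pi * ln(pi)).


Total N = 46 + 45 + 6 + 27 = 124
Per-species terms:
  p = 46/124 = 0.370968; ln(p) = -0.991639; p*ln(p) = 0.370968 * (-0.991639) = -0.367866
  p = 45/124 = 0.362903; ln(p) = -1.013620; p*ln(p) = 0.362903 * (-1.013620) = -0.367846
  p = 6/124 = 0.048387; ln(p) = -3.028524; p*ln(p) = 0.048387 * (-3.028524) = -0.146541
  p = 27/124 = 0.217742; ln(p) = -1.524444; p*ln(p) = 0.217742 * (-1.524444) = -0.331935
sum(p*ln(p)) = (-0.367866) + (-0.367846) + (-0.146541) + (-0.331935) = -1.214188
H' = -(-1.214188) = 1.214188 ≈ 1.2142

1.2142


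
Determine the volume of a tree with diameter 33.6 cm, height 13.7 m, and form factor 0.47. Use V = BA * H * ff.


(D/200)^2 = (33.6/200)^2 = 0.168^2 = 0.028224
BA = 3.141593 * 0.028224 = 0.0886683 m^2
V = 0.0886683 * 13.7 * 0.47 = 0.570935 ≈ 0.571 m^3

0.571 m^3


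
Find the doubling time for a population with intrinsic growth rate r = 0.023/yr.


td = ln(2) / 0.023 = 0.693147 / 0.023 = 30.1368 ≈ 30.1 years

30.1 years


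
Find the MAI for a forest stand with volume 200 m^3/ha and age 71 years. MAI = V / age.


MAI = 200 / 71 = 2.8169 ≈ 2.82 m^3/ha/yr

2.82 m^3/ha/yr


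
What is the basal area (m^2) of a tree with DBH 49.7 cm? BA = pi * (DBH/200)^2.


D/200 = 49.7/200 = 0.2485 m
(D/200)^2 = 0.2485^2 = 0.06175225
BA = 3.141593 * 0.06175225 = 0.194000 ≈ 0.1940 m^2

0.1940 m^2


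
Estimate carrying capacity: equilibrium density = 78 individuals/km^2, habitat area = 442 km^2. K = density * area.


K = 78 * 442 = 34476 individuals

34476 individuals


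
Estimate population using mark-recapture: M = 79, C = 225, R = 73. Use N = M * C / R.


N = M * C / R = 79 * 225 / 73 = 17775 / 73 = 243.49 ≈ 243

243 individuals


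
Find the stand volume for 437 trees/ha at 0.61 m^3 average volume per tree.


V_stand = 437 * 0.61 = 266.57 ≈ 266.6 m^3/ha

266.6 m^3/ha


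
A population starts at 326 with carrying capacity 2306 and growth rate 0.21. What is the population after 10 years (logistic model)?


(K - N0)/N0 = (2306 - 326)/326 = 1980/326 = 6.07362
r*t = 0.21 * 10 = 2.1; exp(-2.1) = 0.122456
6.07362 * 0.122456 = 0.743751
1 + 0.743751 = 1.74375
N = 2306 / 1.74375 = 1322.44 ≈ 1322

1322


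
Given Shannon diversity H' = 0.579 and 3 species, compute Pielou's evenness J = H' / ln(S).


ln(3) = 1.09861
J = H' / ln(S) = 0.579 / 1.09861 = 0.527030 ≈ 0.5270

0.5270


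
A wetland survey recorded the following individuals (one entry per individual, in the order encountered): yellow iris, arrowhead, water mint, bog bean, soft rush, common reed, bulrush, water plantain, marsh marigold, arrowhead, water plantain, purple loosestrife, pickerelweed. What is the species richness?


Total individuals logged = 13
Distinct species (count of individuals): yellow iris (1), arrowhead (2), water mint (1), bog bean (1), soft rush (1), common reed (1), bulrush (1), water plantain (2), marsh marigold (1), purple loosestrife (1), pickerelweed (1)
Species richness = number of distinct species = 11

11


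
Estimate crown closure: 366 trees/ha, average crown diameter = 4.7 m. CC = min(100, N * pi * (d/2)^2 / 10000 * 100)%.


(d/2)^2 = (4.7/2)^2 = 2.35^2 = 5.5225
Crown area = 3.141593 * 5.5225 = 17.3494 m^2
N * area / 10000 * 100 = 366 * 17.3494 / 10000 * 100 = 63.4988
CC = min(100, 63.4988) = 63.4988 ≈ 63.5%

63.5%


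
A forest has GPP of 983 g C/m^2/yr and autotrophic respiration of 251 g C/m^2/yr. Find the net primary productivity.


NPP = GPP - Ra = 983 - 251 = 732 g C/m^2/yr

732 g C/m^2/yr


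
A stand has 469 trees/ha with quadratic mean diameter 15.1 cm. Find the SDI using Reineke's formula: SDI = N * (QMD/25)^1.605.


QMD/25 = 15.1/25 = 0.604
(0.604)^1.605 = exp(1.605 * ln(0.604)) = exp(1.605 * (-0.504181)) = exp(-0.809211) = 0.445209
SDI = 469 * 0.445209 = 208.803 ≈ 209

209


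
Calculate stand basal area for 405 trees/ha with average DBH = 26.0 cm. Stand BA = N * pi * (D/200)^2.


(D/200)^2 = (26.0/200)^2 = 0.13^2 = 0.0169
Individual BA = 3.141593 * 0.0169 = 0.0530929 m^2
Stand BA = 405 * 0.0530929 = 21.5026 ≈ 21.50 m^2/ha

21.50 m^2/ha


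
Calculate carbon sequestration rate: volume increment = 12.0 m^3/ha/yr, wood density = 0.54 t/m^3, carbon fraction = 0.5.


C = 12.0 * 0.54 * 0.5 = 3.24 t C/ha/yr

3.24 t C/ha/yr


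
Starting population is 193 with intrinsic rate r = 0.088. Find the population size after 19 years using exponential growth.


r*t = 0.088 * 19 = 1.672
exp(1.672) = 5.32280
N = 193 * 5.32280 = 1027.30 ≈ 1027

1027


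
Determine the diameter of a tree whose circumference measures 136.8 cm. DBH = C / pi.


DBH = C / pi = 136.8 / 3.141593 = 43.5448 ≈ 43.54 cm

43.54 cm


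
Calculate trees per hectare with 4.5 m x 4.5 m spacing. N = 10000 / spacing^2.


N = 10000 / 4.5^2 = 10000 / 20.25 = 493.827 ≈ 494 trees/ha

494 trees/ha


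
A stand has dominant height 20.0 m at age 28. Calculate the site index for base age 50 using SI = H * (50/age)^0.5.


50/28 = 1.78571
(1.78571)^0.5 = 1.33630
SI = 20.0 * 1.33630 = 26.7260 ≈ 26.7 m

26.7 m


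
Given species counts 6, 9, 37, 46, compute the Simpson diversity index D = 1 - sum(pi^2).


Total N = 6 + 9 + 37 + 46 = 98
Per-species terms:
  p = 6/98 = 0.061224; p^2 = 0.061224^2 = 0.003748
  p = 9/98 = 0.091837; p^2 = 0.091837^2 = 0.008434
  p = 37/98 = 0.377551; p^2 = 0.377551^2 = 0.142545
  p = 46/98 = 0.469388; p^2 = 0.469388^2 = 0.220325
sum(p^2) = 0.003748 + 0.008434 + 0.142545 + 0.220325 = 0.375052
D = 1 - 0.375052 = 0.624948 ≈ 0.6249

0.6249


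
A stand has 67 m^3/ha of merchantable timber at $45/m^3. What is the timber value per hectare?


Value = 67 * 45 = $3015/ha

$3015/ha


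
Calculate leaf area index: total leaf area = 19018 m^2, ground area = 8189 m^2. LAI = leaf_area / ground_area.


LAI = 19018 / 8189 = 2.3224 ≈ 2.32

2.32


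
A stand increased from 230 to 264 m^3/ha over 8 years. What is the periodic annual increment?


PAI = (V2 - V1) / period = (264 - 230) / 8 = 34 / 8 = 4.25 m^3/ha/yr

4.25 m^3/ha/yr


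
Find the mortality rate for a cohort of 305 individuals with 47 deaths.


Mortality rate = 47 / 305 = 0.154098 ≈ 0.1541

0.1541


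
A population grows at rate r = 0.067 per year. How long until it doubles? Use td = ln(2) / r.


td = ln(2) / 0.067 = 0.693147 / 0.067 = 10.3455 ≈ 10.3 years

10.3 years


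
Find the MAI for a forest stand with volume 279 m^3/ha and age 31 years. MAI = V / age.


MAI = 279 / 31 = 9.00 m^3/ha/yr

9.00 m^3/ha/yr


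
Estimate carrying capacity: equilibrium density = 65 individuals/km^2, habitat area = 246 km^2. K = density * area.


K = 65 * 246 = 15990 individuals

15990 individuals


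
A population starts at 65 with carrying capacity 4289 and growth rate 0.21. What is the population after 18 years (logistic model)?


(K - N0)/N0 = (4289 - 65)/65 = 4224/65 = 64.9846
r*t = 0.21 * 18 = 3.78; exp(-3.78) = 0.0228227
64.9846 * 0.0228227 = 1.48312
1 + 1.48312 = 2.48312
N = 4289 / 2.48312 = 1727.26 ≈ 1727

1727


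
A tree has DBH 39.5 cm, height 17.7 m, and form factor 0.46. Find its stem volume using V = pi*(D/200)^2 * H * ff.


(D/200)^2 = (39.5/200)^2 = 0.1975^2 = 0.03900625
BA = 3.141593 * 0.03900625 = 0.122542 m^2
V = 0.122542 * 17.7 * 0.46 = 0.997737 ≈ 0.998 m^3

0.998 m^3


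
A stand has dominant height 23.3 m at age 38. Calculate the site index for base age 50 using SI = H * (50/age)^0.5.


50/38 = 1.31579
(1.31579)^0.5 = 1.14708
SI = 23.3 * 1.14708 = 26.7270 ≈ 26.7 m

26.7 m


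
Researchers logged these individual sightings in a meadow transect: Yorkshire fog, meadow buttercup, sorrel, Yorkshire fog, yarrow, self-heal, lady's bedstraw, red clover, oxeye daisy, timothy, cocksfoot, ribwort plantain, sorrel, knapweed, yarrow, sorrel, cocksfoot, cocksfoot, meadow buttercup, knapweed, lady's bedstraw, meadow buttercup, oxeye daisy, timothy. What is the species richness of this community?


Total individuals logged = 24
Distinct species (count of individuals): Yorkshire fog (2), meadow buttercup (3), sorrel (3), yarrow (2), self-heal (1), lady's bedstraw (2), red clover (1), oxeye daisy (2), timothy (2), cocksfoot (3), ribwort plantain (1), knapweed (2)
Species richness = number of distinct species = 12

12


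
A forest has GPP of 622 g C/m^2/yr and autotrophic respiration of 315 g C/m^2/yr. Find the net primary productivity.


NPP = GPP - Ra = 622 - 315 = 307 g C/m^2/yr

307 g C/m^2/yr


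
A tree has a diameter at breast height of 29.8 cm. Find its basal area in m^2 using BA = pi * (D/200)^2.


D/200 = 29.8/200 = 0.149 m
(D/200)^2 = 0.149^2 = 0.022201
BA = 3.141593 * 0.022201 = 0.0697465 ≈ 0.0697 m^2

0.0697 m^2


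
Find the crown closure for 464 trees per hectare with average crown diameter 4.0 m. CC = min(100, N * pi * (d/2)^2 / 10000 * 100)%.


(d/2)^2 = (4.0/2)^2 = 2^2 = 4
Crown area = 3.141593 * 4 = 12.5664 m^2
N * area / 10000 * 100 = 464 * 12.5664 / 10000 * 100 = 58.3081
CC = min(100, 58.3081) = 58.3081 ≈ 58.3%

58.3%


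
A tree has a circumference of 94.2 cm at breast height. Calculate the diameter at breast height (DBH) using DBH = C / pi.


DBH = C / pi = 94.2 / 3.141593 = 29.9848 ≈ 29.98 cm

29.98 cm


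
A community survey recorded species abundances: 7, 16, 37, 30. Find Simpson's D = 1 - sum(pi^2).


Total N = 7 + 16 + 37 + 30 = 90
Per-species terms:
  p = 7/90 = 0.077778; p^2 = 0.077778^2 = 0.006049
  p = 16/90 = 0.177778; p^2 = 0.177778^2 = 0.031605
  p = 37/90 = 0.411111; p^2 = 0.411111^2 = 0.169012
  p = 30/90 = 0.333333; p^2 = 0.333333^2 = 0.111111
sum(p^2) = 0.006049 + 0.031605 + 0.169012 + 0.111111 = 0.317777
D = 1 - 0.317777 = 0.682223 ≈ 0.6822

0.6822


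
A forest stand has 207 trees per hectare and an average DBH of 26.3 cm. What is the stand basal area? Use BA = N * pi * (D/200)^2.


(D/200)^2 = (26.3/200)^2 = 0.1315^2 = 0.01729225
Individual BA = 3.141593 * 0.01729225 = 0.0543252 m^2
Stand BA = 207 * 0.0543252 = 11.2453 ≈ 11.25 m^2/ha

11.25 m^2/ha


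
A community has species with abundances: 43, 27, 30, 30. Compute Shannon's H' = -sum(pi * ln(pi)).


Total N = 43 + 27 + 30 + 30 = 130
Per-species terms:
  p = 43/130 = 0.330769; ln(p) = -1.106335; p*ln(p) = 0.330769 * (-1.106335) = -0.365941
  p = 27/130 = 0.207692; ln(p) = -1.571699; p*ln(p) = 0.207692 * (-1.571699) = -0.326429
  p = 30/130 = 0.230769; ln(p) = -1.466338; p*ln(p) = 0.230769 * (-1.466338) = -0.338385
  p = 30/130 = 0.230769; ln(p) = -1.466338; p*ln(p) = 0.230769 * (-1.466338) = -0.338385
sum(p*ln(p)) = (-0.365941) + (-0.326429) + (-0.338385) + (-0.338385) = -1.369140
H' = -(-1.369140) = 1.369140 ≈ 1.3691

1.3691


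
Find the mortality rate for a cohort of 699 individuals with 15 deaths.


Mortality rate = 15 / 699 = 0.021459 ≈ 0.0215

0.0215


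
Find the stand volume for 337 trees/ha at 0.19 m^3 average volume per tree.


V_stand = 337 * 0.19 = 64.03 ≈ 64.0 m^3/ha

64.0 m^3/ha


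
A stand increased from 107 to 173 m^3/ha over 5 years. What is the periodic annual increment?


PAI = (V2 - V1) / period = (173 - 107) / 5 = 66 / 5 = 13.20 m^3/ha/yr

13.20 m^3/ha/yr


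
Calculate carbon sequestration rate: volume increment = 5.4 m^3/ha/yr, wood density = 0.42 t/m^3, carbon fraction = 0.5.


C = 5.4 * 0.42 * 0.5 = 1.134 ≈ 1.13 t C/ha/yr

1.13 t C/ha/yr


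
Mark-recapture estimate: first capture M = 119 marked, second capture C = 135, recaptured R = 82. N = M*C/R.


N = M * C / R = 119 * 135 / 82 = 16065 / 82 = 195.91 ≈ 196

196 individuals


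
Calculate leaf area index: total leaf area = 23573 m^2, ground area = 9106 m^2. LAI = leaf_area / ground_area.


LAI = 23573 / 9106 = 2.5887 ≈ 2.59

2.59


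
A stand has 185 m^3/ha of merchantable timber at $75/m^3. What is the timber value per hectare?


Value = 185 * 75 = $13875/ha

$13875/ha


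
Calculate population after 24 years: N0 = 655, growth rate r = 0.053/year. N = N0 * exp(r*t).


r*t = 0.053 * 24 = 1.272
exp(1.272) = 3.56798
N = 655 * 3.56798 = 2337.03 ≈ 2337

2337


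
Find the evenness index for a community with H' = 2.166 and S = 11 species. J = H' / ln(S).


ln(11) = 2.39790
J = H' / ln(S) = 2.166 / 2.39790 = 0.903290 ≈ 0.9033

0.9033


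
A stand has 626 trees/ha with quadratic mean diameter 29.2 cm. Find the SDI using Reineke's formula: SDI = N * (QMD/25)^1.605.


QMD/25 = 29.2/25 = 1.168
(1.168)^1.605 = exp(1.605 * ln(1.168)) = exp(1.605 * 0.155293) = exp(0.249245) = 1.28306
SDI = 626 * 1.28306 = 803.196 ≈ 803

803


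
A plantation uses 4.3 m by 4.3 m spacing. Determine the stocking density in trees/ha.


N = 10000 / 4.3^2 = 10000 / 18.49 = 540.833 ≈ 541 trees/ha

541 trees/ha


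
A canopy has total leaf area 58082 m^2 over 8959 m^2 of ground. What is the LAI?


LAI = 58082 / 8959 = 6.4831 ≈ 6.48

6.48


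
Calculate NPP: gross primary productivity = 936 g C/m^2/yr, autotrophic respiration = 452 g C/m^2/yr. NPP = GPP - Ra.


NPP = GPP - Ra = 936 - 452 = 484 g C/m^2/yr

484 g C/m^2/yr


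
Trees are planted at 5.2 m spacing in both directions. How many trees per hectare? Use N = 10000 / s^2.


N = 10000 / 5.2^2 = 10000 / 27.04 = 369.822 ≈ 370 trees/ha

370 trees/ha


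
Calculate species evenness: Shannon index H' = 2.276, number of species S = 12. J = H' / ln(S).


ln(12) = 2.48491
J = H' / ln(S) = 2.276 / 2.48491 = 0.915929 ≈ 0.9159

0.9159


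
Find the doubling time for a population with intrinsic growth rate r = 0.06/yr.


td = ln(2) / 0.06 = 0.693147 / 0.06 = 11.5525 ≈ 11.6 years

11.6 years


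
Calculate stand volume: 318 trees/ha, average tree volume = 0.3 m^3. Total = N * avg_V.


V_stand = 318 * 0.3 = 95.4 m^3/ha

95.4 m^3/ha


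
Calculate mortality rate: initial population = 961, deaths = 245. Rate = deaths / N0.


Mortality rate = 245 / 961 = 0.254943 ≈ 0.2549

0.2549


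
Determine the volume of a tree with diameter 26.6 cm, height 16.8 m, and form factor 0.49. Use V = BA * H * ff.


(D/200)^2 = (26.6/200)^2 = 0.133^2 = 0.017689
BA = 3.141593 * 0.017689 = 0.0555716 m^2
V = 0.0555716 * 16.8 * 0.49 = 0.457465 ≈ 0.457 m^3

0.457 m^3


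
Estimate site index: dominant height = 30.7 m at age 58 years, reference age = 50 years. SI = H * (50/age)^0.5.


50/58 = 0.862069
(0.862069)^0.5 = 0.928477
SI = 30.7 * 0.928477 = 28.5042 ≈ 28.5 m

28.5 m


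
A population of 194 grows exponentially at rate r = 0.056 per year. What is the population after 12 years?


r*t = 0.056 * 12 = 0.672
exp(0.672) = 1.95815
N = 194 * 1.95815 = 379.881 ≈ 380

380


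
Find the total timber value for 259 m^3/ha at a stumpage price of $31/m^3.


Value = 259 * 31 = $8029/ha

$8029/ha


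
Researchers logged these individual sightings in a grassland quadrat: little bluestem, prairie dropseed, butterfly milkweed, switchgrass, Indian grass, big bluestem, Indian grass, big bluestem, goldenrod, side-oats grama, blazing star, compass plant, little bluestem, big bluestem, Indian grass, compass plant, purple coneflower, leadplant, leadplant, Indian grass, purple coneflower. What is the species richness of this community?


Total individuals logged = 21
Distinct species (count of individuals): little bluestem (2), prairie dropseed (1), butterfly milkweed (1), switchgrass (1), Indian grass (4), big bluestem (3), goldenrod (1), side-oats grama (1), blazing star (1), compass plant (2), purple coneflower (2), leadplant (2)
Species richness = number of distinct species = 12

12
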